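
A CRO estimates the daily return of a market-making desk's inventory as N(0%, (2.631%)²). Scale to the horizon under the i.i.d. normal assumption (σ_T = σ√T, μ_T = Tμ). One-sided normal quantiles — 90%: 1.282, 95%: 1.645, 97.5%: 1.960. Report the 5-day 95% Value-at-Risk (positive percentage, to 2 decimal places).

σ_{5d} = 2.631% × √5 = 5.883%.
VaR = 1.645 × 5.883% = 9.678%.

9.68%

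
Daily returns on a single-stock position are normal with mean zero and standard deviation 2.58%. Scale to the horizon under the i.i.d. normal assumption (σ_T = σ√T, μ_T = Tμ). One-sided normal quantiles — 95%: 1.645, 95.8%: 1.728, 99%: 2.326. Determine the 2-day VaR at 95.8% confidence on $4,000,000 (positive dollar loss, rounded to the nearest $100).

$252,200

σ_{2d} = 2.58% × √2 = 3.649%.
VaR = 1.728 × 3.649% = 6.305%.
On $4,000,000: 0.06305 × $4,000,000 = $252,200.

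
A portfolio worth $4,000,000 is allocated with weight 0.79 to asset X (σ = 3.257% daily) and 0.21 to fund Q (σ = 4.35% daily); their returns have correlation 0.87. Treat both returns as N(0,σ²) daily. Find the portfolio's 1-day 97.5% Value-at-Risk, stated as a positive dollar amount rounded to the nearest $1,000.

$266,000

σ_p² = 0.79²·3.257² + 0.21²·4.35² + 2·0.87·0.79·0.21·3.257·4.35 = 11.5448 (%²).
σ_p = √11.5448 = 3.398%.
At 97.5%, z = 1.960.
VaR = 1.960 × 3.398% = 6.660%; on $4,000,000 that is $266,400.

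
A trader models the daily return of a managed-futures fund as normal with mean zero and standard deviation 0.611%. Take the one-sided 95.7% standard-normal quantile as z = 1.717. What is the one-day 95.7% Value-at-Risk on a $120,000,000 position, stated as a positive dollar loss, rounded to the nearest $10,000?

$1,260,000

VaR = z·σ = 1.717 × 0.611% = 1.049%.
On $120,000,000: 0.01049 × $120,000,000 = $1,258,800.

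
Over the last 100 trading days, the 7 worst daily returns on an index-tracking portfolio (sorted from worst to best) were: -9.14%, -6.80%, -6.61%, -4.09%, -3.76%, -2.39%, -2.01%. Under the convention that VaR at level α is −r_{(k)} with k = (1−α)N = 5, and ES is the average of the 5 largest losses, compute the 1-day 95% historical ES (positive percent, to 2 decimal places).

The 5 worst returns sum to -30.40%.
ES = −(-30.40%) / 5 = 6.08%.

6.08%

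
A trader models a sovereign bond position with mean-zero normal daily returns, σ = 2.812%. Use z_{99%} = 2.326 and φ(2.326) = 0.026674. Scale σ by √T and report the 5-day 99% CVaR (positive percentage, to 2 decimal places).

σ_{5d} = 2.812% × √5 = 6.288%.
ES multiplier = φ(z)/(1−α) = 0.026674/0.01 = 2.667.
ES = 6.288% × 2.667 = 16.770%.

16.77%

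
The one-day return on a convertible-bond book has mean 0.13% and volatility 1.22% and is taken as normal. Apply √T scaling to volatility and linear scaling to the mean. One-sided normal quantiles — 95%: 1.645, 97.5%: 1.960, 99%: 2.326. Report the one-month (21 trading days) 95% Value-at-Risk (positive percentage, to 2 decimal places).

6.47%

σ_{21d} = 1.22% × √21 = 5.591%; μ_{21d} = 21 × 0.13% = 2.730%.
VaR = −(2.730%) + 1.645 × 5.591% = 6.467%.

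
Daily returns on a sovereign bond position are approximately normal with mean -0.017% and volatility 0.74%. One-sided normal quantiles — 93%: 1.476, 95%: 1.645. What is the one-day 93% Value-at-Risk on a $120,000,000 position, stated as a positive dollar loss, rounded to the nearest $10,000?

VaR = −μ + z·σ = −(-0.017%) + 1.476 × 0.74% = 1.109%.
On $120,000,000: 0.01109 × $120,000,000 = $1,330,800.

$1,330,000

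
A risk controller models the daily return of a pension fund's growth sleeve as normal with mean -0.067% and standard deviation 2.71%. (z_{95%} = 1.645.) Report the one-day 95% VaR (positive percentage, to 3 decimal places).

VaR = −μ + z·σ = −(-0.067%) + 1.645 × 2.71% = 4.525%.

4.525%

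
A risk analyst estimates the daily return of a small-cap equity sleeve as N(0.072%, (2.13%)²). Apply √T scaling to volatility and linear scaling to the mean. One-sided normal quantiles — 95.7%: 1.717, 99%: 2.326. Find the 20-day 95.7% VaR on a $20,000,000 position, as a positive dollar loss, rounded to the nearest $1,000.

σ_{20d} = 2.13% × √20 = 9.526%; μ_{20d} = 20 × 0.072% = 1.440%.
VaR = −(1.440%) + 1.717 × 9.526% = 14.916%.
On $20,000,000: 0.14916 × $20,000,000 = $2,983,200.

$2,983,000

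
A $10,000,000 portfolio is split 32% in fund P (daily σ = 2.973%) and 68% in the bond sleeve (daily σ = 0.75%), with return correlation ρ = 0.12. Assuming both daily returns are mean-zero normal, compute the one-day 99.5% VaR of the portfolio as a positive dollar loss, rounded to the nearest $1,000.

$292,000

σ_p² = 0.32²·2.973² + 0.68²·0.75² + 2·0.12·0.32·0.68·2.973·0.75 = 1.2816 (%²).
σ_p = √1.2816 = 1.132%.
At 99.5%, z = 2.576.
VaR = 2.576 × 1.132% = 2.916%; on $10,000,000 that is $291,600.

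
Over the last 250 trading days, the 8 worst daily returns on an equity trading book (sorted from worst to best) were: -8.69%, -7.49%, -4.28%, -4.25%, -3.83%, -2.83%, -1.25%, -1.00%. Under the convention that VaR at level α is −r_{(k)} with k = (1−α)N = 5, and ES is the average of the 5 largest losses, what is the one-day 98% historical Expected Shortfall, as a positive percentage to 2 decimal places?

5.71%

The 5 worst returns sum to -28.54%.
ES = −(-28.54%) / 5 = 5.708% ≈ 5.71%.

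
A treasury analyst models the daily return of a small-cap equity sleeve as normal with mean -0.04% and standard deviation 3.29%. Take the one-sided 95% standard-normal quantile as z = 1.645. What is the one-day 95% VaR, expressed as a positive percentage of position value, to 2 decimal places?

5.45%

VaR = −μ + z·σ = −(-0.04%) + 1.645 × 3.29% = 5.452%.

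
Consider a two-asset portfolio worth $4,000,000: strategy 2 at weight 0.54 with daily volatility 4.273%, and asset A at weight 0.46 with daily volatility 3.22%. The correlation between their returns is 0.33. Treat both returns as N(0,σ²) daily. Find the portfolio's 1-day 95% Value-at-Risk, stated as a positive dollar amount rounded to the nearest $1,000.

σ_p² = 0.54²·4.273² + 0.46²·3.22² + 2·0.33·0.54·0.46·4.273·3.22 = 9.7739 (%²).
σ_p = √9.7739 = 3.126%.
At 95%, z = 1.645.
VaR = 1.645 × 3.126% = 5.142%; on $4,000,000 that is $205,680.

$206,000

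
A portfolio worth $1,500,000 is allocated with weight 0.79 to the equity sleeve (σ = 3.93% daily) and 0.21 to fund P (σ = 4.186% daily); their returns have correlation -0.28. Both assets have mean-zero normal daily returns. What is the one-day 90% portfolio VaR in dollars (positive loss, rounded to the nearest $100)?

σ_p² = 0.79²·3.93² + 0.21²·4.186² + 2·-0.28·0.79·0.21·3.93·4.186 = 8.8835 (%²).
σ_p = √8.8835 = 2.981%.
At 90%, z = 1.282.
VaR = 1.282 × 2.981% = 3.822%; on $1,500,000 that is $57,330.

$57,300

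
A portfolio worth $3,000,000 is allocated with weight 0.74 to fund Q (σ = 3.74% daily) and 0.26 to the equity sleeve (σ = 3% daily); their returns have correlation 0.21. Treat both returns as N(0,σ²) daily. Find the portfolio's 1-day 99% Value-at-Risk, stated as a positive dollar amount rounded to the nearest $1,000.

$211,000

σ_p² = 0.74²·3.74² + 0.26²·3² + 2·0.21·0.74·0.26·3.74·3 = 9.1747 (%²).
σ_p = √9.1747 = 3.029%.
At 99%, z = 2.326.
VaR = 2.326 × 3.029% = 7.045%; on $3,000,000 that is $211,350.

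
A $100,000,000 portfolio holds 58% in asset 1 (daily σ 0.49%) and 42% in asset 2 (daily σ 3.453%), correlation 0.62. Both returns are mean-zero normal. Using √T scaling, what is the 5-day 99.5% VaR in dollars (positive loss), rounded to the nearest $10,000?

σ_p = √(0.58²·0.49² + 0.42²·3.453² + 2·0.62·0.58·0.42·0.49·3.453) = 1.642%.
σ_{5d} = 1.642% × √5 = 3.672%.
z(99.5%) = 2.576.
VaR = 2.576 × 3.672% = 9.459%; on $100,000,000 that is $9,459,000.

$9,460,000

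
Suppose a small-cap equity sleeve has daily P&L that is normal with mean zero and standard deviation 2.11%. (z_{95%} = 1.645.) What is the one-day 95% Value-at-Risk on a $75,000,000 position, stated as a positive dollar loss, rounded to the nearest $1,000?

$2,603,000

VaR = z·σ = 1.645 × 2.11% = 3.471%.
On $75,000,000: 0.03471 × $75,000,000 = $2,603,250.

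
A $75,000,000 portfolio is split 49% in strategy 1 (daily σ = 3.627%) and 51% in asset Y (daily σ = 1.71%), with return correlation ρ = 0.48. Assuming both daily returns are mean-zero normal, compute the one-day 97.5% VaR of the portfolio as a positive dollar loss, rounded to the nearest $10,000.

σ_p² = 0.49²·3.627² + 0.51²·1.71² + 2·0.48·0.49·0.51·3.627·1.71 = 5.4070 (%²).
σ_p = √5.4070 = 2.325%.
At 97.5%, z = 1.960.
VaR = 1.960 × 2.325% = 4.557%; on $75,000,000 that is $3,417,750.

$3,420,000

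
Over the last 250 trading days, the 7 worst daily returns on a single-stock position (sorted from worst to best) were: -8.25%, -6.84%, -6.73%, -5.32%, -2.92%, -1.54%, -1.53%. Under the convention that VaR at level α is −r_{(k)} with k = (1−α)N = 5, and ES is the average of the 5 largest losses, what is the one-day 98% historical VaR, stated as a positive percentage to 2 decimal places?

2.92%

k = 5; the 5th lowest return is -2.92%, so VaR = 2.92%.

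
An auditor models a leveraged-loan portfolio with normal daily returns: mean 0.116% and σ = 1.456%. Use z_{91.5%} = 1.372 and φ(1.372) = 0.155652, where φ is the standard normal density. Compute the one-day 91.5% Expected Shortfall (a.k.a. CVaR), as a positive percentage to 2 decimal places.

2.55%

Tail multiplier: φ(z)/(1−α) = 0.155652 / 0.085 = 1.831.
ES = −(0.116%) + 1.456% × 1.831 = 2.550%.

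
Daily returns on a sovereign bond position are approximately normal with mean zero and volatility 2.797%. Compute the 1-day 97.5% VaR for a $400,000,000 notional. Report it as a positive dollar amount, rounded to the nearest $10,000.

At 97.5% one-sided, z = 1.960.
VaR = z·σ = 1.960 × 2.797% = 5.482%.
On $400,000,000: 0.05482 × $400,000,000 = $21,928,000.

$21,930,000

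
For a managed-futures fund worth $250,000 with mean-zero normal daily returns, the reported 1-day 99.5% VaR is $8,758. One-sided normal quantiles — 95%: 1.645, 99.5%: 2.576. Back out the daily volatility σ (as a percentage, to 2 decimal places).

VaR as a fraction: $8,758 / $250,000 = 3.503%.
σ = VaR / z = 3.503% / 2.576 = 1.360%.

1.36%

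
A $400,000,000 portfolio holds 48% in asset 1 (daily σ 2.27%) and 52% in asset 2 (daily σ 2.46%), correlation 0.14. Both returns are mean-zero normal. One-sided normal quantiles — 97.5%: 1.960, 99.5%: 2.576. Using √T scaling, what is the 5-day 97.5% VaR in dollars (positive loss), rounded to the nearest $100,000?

$31,400,000

σ_p = √(0.48²·2.27² + 0.52²·2.46² + 2·0.14·0.48·0.52·2.27·2.46) = 1.793%.
σ_{5d} = 1.793% × √5 = 4.009%.
VaR = 1.960 × 4.009% = 7.858%; on $400,000,000 that is $31,432,000.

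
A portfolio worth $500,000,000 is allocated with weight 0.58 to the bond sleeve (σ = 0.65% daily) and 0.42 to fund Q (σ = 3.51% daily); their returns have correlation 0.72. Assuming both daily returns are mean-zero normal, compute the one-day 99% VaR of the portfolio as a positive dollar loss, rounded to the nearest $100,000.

σ_p² = 0.58²·0.65² + 0.42²·3.51² + 2·0.72·0.58·0.42·0.65·3.51 = 3.1157 (%²).
σ_p = √3.1157 = 1.765%.
At 99%, z = 2.326.
VaR = 2.326 × 1.765% = 4.105%; on $500,000,000 that is $20,525,000.

$20,500,000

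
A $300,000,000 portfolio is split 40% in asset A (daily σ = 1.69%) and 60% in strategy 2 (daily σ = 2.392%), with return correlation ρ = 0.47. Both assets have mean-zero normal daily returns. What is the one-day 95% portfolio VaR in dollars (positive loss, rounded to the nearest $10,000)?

σ_p² = 0.4²·1.69² + 0.6²·2.392² + 2·0.47·0.4·0.6·1.69·2.392 = 3.4288 (%²).
σ_p = √3.4288 = 1.852%.
At 95%, z = 1.645.
VaR = 1.645 × 1.852% = 3.047%; on $300,000,000 that is $9,141,000.

$9,140,000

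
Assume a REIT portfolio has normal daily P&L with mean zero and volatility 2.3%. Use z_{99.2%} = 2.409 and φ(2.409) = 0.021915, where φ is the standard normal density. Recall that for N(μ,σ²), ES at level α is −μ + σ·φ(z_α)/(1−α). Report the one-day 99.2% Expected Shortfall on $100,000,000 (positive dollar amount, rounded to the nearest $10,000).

$6,300,000

Tail multiplier: φ(z)/(1−α) = 0.021915 / 0.008 = 2.739.
ES = 2.3% × 2.739 = 6.300%.
On $100,000,000: 0.06300 × $100,000,000 = $6,300,000.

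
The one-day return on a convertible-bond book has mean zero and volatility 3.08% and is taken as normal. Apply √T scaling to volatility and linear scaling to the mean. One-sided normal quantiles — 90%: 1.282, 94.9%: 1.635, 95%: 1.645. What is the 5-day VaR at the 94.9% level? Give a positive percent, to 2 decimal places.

σ_{5d} = 3.08% × √5 = 6.887%.
VaR = 1.635 × 6.887% = 11.260%.

11.26%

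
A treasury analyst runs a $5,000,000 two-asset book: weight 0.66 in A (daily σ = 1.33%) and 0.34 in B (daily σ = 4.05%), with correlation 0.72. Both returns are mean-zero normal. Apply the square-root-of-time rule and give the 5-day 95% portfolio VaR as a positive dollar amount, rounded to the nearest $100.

$386,100

σ_p = √(0.66²·1.33² + 0.34²·4.05² + 2·0.72·0.66·0.34·1.33·4.05) = 2.099%.
σ_{5d} = 2.099% × √5 = 4.694%.
z(95%) = 1.645.
VaR = 1.645 × 4.694% = 7.722%; on $5,000,000 that is $386,100.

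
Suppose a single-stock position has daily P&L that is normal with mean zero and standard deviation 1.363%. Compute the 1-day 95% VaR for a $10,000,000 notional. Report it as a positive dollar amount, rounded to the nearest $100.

$224,200

At 95% one-sided, z = 1.645.
VaR = z·σ = 1.645 × 1.363% = 2.242%.
On $10,000,000: 0.02242 × $10,000,000 = $224,200.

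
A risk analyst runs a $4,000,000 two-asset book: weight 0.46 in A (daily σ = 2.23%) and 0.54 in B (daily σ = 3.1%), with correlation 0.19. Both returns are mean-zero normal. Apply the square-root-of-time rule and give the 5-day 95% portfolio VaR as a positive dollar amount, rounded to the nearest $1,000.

σ_p = √(0.46²·2.23² + 0.54²·3.1² + 2·0.19·0.46·0.54·2.23·3.1) = 2.123%.
σ_{5d} = 2.123% × √5 = 4.747%.
z(95%) = 1.645.
VaR = 1.645 × 4.747% = 7.809%; on $4,000,000 that is $312,360.

$312,000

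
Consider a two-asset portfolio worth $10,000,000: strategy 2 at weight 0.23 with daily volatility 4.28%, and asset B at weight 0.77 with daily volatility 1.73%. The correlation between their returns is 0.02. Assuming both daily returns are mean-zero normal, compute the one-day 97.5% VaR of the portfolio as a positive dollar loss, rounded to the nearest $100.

σ_p² = 0.23²·4.28² + 0.77²·1.73² + 2·0.02·0.23·0.77·4.28·1.73 = 2.7960 (%²).
σ_p = √2.7960 = 1.672%.
At 97.5%, z = 1.960.
VaR = 1.960 × 1.672% = 3.277%; on $10,000,000 that is $327,700.

$327,700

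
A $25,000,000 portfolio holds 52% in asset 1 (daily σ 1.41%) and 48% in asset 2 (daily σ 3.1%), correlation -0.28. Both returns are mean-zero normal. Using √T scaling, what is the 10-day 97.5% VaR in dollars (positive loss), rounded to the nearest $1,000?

σ_p = √(0.52²·1.41² + 0.48²·3.1² + 2·-0.28·0.52·0.48·1.41·3.1) = 1.463%.
σ_{10d} = 1.463% × √10 = 4.626%.
z(97.5%) = 1.960.
VaR = 1.960 × 4.626% = 9.067%; on $25,000,000 that is $2,266,750.

$2,267,000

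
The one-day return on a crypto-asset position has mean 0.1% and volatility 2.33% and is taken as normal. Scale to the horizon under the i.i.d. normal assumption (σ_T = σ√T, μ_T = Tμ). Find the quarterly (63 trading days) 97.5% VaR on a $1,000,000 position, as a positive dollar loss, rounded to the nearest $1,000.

At 97.5%, z = 1.960.
σ_{63d} = 2.33% × √63 = 18.494%; μ_{63d} = 63 × 0.1% = 6.300%.
VaR = −(6.300%) + 1.960 × 18.494% = 29.948%.
On $1,000,000: 0.29948 × $1,000,000 = $299,480.

$299,000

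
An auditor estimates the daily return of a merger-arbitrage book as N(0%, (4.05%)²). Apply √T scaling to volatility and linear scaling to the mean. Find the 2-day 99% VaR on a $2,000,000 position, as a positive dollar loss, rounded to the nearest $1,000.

At 99%, z = 2.326.
σ_{2d} = 4.05% × √2 = 5.728%.
VaR = 2.326 × 5.728% = 13.323%.
On $2,000,000: 0.13323 × $2,000,000 = $266,460.

$266,000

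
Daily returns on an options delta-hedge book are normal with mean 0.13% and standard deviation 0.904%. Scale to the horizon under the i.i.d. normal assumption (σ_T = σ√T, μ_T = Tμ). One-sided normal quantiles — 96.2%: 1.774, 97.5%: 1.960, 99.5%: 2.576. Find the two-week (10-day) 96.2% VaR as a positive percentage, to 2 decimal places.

3.77%

σ_{10d} = 0.904% × √10 = 2.859%; μ_{10d} = 10 × 0.13% = 1.300%.
VaR = −(1.300%) + 1.774 × 2.859% = 3.772%.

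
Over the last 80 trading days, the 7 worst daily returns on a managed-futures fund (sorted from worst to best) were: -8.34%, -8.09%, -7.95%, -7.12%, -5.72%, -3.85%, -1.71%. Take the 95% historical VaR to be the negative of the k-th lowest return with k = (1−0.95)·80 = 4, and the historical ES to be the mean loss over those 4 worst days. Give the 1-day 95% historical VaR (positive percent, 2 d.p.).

7.12%

k = 4; the 4th lowest return is -7.12%, so VaR = 7.12%.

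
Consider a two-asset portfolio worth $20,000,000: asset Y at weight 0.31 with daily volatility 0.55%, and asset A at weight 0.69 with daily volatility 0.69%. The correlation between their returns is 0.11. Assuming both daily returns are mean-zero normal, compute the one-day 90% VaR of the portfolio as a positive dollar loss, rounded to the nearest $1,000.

σ_p² = 0.31²·0.55² + 0.69²·0.69² + 2·0.11·0.31·0.69·0.55·0.69 = 0.2736 (%²).
σ_p = √0.2736 = 0.523%.
At 90%, z = 1.282.
VaR = 1.282 × 0.523% = 0.670%; on $20,000,000 that is $134,000.

$134,000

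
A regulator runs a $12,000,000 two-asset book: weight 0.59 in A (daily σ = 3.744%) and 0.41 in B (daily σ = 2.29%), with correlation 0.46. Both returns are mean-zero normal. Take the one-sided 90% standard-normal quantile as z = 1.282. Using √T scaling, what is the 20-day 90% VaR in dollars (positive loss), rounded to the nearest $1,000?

σ_p = √(0.59²·3.744² + 0.41²·2.29² + 2·0.46·0.59·0.41·3.744·2.29) = 2.769%.
σ_{20d} = 2.769% × √20 = 12.383%.
VaR = 1.282 × 12.383% = 15.875%; on $12,000,000 that is $1,905,000.

$1,905,000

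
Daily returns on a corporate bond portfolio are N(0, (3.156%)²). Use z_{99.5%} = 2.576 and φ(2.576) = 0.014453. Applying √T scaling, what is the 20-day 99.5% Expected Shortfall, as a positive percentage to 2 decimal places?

40.80%

σ_{20d} = 3.156% × √20 = 14.114%.
ES multiplier = φ(z)/(1−α) = 0.014453/0.005 = 2.891.
ES = 14.114% × 2.891 = 40.804%.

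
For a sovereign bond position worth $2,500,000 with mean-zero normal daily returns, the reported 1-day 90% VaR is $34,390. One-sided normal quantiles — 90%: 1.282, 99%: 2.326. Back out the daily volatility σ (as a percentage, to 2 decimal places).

1.07%

VaR as a fraction: $34,390 / $2,500,000 = 1.376%.
σ = VaR / z = 1.376% / 1.282 = 1.073%.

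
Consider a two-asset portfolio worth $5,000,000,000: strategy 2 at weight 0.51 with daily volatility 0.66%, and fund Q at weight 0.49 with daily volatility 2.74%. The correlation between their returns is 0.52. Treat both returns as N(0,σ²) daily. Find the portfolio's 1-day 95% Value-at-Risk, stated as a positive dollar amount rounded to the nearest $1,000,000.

$127,000,000

σ_p² = 0.51²·0.66² + 0.49²·2.74² + 2·0.52·0.51·0.49·0.66·2.74 = 2.3859 (%²).
σ_p = √2.3859 = 1.545%.
At 95%, z = 1.645.
VaR = 1.645 × 1.545% = 2.542%; on $5,000,000,000 that is $127,100,000.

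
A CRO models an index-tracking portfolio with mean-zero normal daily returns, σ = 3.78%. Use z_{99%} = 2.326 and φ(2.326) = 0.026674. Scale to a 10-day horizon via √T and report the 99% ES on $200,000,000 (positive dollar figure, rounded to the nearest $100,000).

σ_{10d} = 3.78% × √10 = 11.953%.
ES multiplier = φ(z)/(1−α) = 0.026674/0.01 = 2.667.
ES = 11.953% × 2.667 = 31.879%; on $200,000,000: $63,758,000.

$63,800,000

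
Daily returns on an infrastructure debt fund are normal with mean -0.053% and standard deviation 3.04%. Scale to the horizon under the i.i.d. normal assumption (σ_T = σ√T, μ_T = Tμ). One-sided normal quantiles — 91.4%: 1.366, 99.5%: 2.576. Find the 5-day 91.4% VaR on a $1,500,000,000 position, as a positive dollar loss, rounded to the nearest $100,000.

σ_{5d} = 3.04% × √5 = 6.798%; μ_{5d} = 5 × -0.053% = -0.265%.
VaR = −(-0.265%) + 1.366 × 6.798% = 9.551%.
On $1,500,000,000: 0.09551 × $1,500,000,000 = $143,265,000.

$143,300,000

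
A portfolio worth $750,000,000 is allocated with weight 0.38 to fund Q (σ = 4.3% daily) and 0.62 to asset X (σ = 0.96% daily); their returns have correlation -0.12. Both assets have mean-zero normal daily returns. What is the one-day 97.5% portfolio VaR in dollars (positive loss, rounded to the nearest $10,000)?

σ_p² = 0.38²·4.3² + 0.62²·0.96² + 2·-0.12·0.38·0.62·4.3·0.96 = 2.7908 (%²).
σ_p = √2.7908 = 1.671%.
At 97.5%, z = 1.960.
VaR = 1.960 × 1.671% = 3.275%; on $750,000,000 that is $24,562,500.

$24,560,000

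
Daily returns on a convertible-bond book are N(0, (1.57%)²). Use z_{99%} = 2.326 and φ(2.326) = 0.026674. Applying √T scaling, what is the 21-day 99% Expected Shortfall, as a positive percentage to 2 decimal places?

σ_{21d} = 1.57% × √21 = 7.195%.
ES multiplier = φ(z)/(1−α) = 0.026674/0.01 = 2.667.
ES = 7.195% × 2.667 = 19.189%.

19.19%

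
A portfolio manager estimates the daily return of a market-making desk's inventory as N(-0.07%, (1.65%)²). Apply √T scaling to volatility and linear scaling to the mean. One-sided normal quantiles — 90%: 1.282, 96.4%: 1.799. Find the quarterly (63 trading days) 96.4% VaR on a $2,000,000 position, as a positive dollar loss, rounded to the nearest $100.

σ_{63d} = 1.65% × √63 = 13.096%; μ_{63d} = 63 × -0.07% = -4.410%.
VaR = −(-4.410%) + 1.799 × 13.096% = 27.970%.
On $2,000,000: 0.27970 × $2,000,000 = $559,400.

$559,400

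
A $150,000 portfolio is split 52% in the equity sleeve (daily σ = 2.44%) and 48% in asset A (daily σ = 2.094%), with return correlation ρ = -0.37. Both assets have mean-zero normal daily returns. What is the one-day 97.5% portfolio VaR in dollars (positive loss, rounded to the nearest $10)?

$3,810

σ_p² = 0.52²·2.44² + 0.48²·2.094² + 2·-0.37·0.52·0.48·2.44·2.094 = 1.6764 (%²).
σ_p = √1.6764 = 1.295%.
At 97.5%, z = 1.960.
VaR = 1.960 × 1.295% = 2.538%; on $150,000 that is $3,807.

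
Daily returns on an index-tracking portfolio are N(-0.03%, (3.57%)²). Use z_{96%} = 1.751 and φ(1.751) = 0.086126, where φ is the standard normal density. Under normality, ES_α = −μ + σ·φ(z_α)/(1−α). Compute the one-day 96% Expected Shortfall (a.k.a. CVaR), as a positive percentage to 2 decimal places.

Tail multiplier: φ(z)/(1−α) = 0.086126 / 0.04 = 2.153.
ES = −(-0.03%) + 3.57% × 2.153 = 7.716%.

7.72%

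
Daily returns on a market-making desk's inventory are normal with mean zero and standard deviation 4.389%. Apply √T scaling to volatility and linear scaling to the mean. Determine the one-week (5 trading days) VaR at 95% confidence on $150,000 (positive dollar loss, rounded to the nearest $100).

At 95%, z = 1.645.
σ_{5d} = 4.389% × √5 = 9.814%.
VaR = 1.645 × 9.814% = 16.144%.
On $150,000: 0.16144 × $150,000 = $24,216.

$24,200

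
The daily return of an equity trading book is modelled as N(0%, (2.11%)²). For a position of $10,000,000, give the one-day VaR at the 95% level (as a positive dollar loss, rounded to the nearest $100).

$347,100

At 95% one-sided, z = 1.645.
VaR = z·σ = 1.645 × 2.11% = 3.471%.
On $10,000,000: 0.03471 × $10,000,000 = $347,100.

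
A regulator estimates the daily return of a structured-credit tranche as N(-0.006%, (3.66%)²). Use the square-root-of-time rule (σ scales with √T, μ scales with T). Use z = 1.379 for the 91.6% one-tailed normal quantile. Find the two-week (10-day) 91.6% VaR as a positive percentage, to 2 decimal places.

σ_{10d} = 3.66% × √10 = 11.574%; μ_{10d} = 10 × -0.006% = -0.060%.
VaR = −(-0.060%) + 1.379 × 11.574% = 16.021%.

16.02%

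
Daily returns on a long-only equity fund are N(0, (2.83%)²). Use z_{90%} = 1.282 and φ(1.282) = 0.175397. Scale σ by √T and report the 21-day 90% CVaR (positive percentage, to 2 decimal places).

22.75%

σ_{21d} = 2.83% × √21 = 12.969%.
ES multiplier = φ(z)/(1−α) = 0.175397/0.1 = 1.754.
ES = 12.969% × 1.754 = 22.748%.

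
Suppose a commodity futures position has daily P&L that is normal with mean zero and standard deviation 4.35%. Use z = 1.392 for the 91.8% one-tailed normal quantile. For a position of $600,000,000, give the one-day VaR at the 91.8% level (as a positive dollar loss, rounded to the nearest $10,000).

VaR = z·σ = 1.392 × 4.35% = 6.055%.
On $600,000,000: 0.06055 × $600,000,000 = $36,330,000.

$36,330,000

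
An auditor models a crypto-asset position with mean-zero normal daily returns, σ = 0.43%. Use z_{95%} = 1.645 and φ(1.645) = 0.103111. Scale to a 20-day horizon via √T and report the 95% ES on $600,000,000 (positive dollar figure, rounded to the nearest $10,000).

$23,790,000

σ_{20d} = 0.43% × √20 = 1.923%.
ES multiplier = φ(z)/(1−α) = 0.103111/0.05 = 2.062.
ES = 1.923% × 2.062 = 3.965%; on $600,000,000: $23,790,000.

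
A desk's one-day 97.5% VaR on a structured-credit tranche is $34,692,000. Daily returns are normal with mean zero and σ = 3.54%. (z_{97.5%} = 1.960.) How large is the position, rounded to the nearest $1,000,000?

VaR as a fraction of value: z·σ = 1.960 × 3.54% = 6.9384%.
Position = $34,692,000 / 0.069384 = $500,000,000.

$500,000,000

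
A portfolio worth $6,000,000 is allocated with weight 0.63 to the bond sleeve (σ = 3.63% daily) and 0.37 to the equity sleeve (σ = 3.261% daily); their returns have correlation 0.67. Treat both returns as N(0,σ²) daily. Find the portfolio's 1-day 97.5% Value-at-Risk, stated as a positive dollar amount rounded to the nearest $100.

σ_p² = 0.63²·3.63² + 0.37²·3.261² + 2·0.67·0.63·0.37·3.63·3.261 = 10.3832 (%²).
σ_p = √10.3832 = 3.222%.
At 97.5%, z = 1.960.
VaR = 1.960 × 3.222% = 6.315%; on $6,000,000 that is $378,900.

$378,900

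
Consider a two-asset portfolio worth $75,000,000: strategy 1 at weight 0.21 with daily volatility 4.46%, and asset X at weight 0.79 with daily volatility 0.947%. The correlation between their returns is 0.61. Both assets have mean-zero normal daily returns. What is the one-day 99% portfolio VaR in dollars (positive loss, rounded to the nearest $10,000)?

$2,640,000

σ_p² = 0.21²·4.46² + 0.79²·0.947² + 2·0.61·0.21·0.79·4.46·0.947 = 2.2918 (%²).
σ_p = √2.2918 = 1.514%.
At 99%, z = 2.326.
VaR = 2.326 × 1.514% = 3.522%; on $75,000,000 that is $2,641,500.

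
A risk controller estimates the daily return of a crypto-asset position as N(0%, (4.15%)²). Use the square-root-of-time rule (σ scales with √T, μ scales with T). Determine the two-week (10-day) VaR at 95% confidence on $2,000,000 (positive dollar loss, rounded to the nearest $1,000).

$432,000

At 95%, z = 1.645.
σ_{10d} = 4.15% × √10 = 13.123%.
VaR = 1.645 × 13.123% = 21.587%.
On $2,000,000: 0.21587 × $2,000,000 = $431,740.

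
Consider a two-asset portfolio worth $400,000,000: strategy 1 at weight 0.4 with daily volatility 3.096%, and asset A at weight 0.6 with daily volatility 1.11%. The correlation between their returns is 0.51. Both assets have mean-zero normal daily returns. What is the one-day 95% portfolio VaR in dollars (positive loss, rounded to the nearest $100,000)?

$11,000,000

σ_p² = 0.4²·3.096² + 0.6²·1.11² + 2·0.51·0.4·0.6·3.096·1.11 = 2.8185 (%²).
σ_p = √2.8185 = 1.679%.
At 95%, z = 1.645.
VaR = 1.645 × 1.679% = 2.762%; on $400,000,000 that is $11,048,000.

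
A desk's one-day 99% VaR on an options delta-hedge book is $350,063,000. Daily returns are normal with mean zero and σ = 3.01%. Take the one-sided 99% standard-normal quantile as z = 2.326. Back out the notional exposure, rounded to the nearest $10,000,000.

$5,000,000,000

VaR as a fraction of value: z·σ = 2.326 × 3.01% = 7.00126%.
Position = $350,063,000 / 0.0700126 = $5,000,000,000.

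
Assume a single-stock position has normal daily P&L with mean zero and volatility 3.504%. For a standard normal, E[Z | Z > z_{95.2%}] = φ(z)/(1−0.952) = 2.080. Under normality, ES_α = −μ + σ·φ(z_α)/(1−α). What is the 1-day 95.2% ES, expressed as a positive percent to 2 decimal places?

ES = 3.504% × 2.080 = 7.288%.

7.29%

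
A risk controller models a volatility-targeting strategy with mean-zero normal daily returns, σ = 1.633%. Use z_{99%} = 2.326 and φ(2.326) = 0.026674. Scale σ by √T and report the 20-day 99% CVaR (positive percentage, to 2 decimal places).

19.48%

σ_{20d} = 1.633% × √20 = 7.303%.
ES multiplier = φ(z)/(1−α) = 0.026674/0.01 = 2.667.
ES = 7.303% × 2.667 = 19.477%.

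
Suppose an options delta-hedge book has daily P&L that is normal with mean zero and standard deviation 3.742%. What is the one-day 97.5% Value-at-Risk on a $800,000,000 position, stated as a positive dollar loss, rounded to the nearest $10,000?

At 97.5% one-sided, z = 1.960.
VaR = z·σ = 1.960 × 3.742% = 7.334%.
On $800,000,000: 0.07334 × $800,000,000 = $58,672,000.

$58,670,000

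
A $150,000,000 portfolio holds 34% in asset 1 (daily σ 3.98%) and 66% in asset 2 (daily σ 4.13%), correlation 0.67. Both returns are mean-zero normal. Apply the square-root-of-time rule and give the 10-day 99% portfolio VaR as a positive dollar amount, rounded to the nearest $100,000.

$41,600,000

σ_p = √(0.34²·3.98² + 0.66²·4.13² + 2·0.67·0.34·0.66·3.98·4.13) = 3.769%.
σ_{10d} = 3.769% × √10 = 11.919%.
z(99%) = 2.326.
VaR = 2.326 × 11.919% = 27.724%; on $150,000,000 that is $41,586,000.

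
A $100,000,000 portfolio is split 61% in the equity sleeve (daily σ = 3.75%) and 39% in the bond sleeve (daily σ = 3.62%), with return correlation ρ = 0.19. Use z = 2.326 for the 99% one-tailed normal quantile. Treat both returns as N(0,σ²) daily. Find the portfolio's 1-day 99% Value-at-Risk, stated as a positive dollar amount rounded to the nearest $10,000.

σ_p² = 0.61²·3.75² + 0.39²·3.62² + 2·0.19·0.61·0.39·3.75·3.62 = 8.4530 (%²).
σ_p = √8.4530 = 2.907%.
VaR = 2.326 × 2.907% = 6.762%; on $100,000,000 that is $6,762,000.

$6,760,000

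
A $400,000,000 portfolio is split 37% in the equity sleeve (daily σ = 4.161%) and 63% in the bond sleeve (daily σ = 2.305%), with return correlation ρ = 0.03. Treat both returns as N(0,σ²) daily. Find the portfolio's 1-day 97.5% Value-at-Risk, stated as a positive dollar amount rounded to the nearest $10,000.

$16,840,000

σ_p² = 0.37²·4.161² + 0.63²·2.305² + 2·0.03·0.37·0.63·4.161·2.305 = 4.6132 (%²).
σ_p = √4.6132 = 2.148%.
At 97.5%, z = 1.960.
VaR = 1.960 × 2.148% = 4.210%; on $400,000,000 that is $16,840,000.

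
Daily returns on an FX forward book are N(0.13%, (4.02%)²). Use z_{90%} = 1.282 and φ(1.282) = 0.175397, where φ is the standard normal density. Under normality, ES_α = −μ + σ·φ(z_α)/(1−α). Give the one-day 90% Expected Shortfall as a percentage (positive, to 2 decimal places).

Tail multiplier: φ(z)/(1−α) = 0.175397 / 0.1 = 1.754.
ES = −(0.13%) + 4.02% × 1.754 = 6.921%.

6.92%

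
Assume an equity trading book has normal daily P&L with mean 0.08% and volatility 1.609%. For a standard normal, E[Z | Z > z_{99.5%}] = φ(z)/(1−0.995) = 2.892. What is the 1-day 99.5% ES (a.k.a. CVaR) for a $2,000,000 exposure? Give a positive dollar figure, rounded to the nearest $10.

ES = −(0.08%) + 1.609% × 2.892 = 4.573%.
On $2,000,000: 0.04573 × $2,000,000 = $91,460.

$91,460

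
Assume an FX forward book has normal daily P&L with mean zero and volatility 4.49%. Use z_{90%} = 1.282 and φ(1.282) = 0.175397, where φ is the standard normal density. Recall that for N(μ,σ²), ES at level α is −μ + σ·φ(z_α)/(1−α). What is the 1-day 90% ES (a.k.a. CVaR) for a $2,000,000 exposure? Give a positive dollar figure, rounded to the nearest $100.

$157,500

Tail multiplier: φ(z)/(1−α) = 0.175397 / 0.1 = 1.754.
ES = 4.49% × 1.754 = 7.875%.
On $2,000,000: 0.07875 × $2,000,000 = $157,500.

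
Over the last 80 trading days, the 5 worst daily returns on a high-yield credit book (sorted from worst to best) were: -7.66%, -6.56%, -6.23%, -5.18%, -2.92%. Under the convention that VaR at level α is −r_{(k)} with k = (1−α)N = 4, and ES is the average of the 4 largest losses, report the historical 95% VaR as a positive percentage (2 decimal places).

5.18%

k = 4; the 4th lowest return is -5.18%, so VaR = 5.18%.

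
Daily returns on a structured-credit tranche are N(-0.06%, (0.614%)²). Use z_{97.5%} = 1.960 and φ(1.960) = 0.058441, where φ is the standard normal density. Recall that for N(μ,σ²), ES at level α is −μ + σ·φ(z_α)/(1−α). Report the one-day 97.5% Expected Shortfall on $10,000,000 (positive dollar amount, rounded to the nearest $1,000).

$150,000

Tail multiplier: φ(z)/(1−α) = 0.058441 / 0.025 = 2.338.
ES = −(-0.06%) + 0.614% × 2.338 = 1.496%.
On $10,000,000: 0.01496 × $10,000,000 = $149,600.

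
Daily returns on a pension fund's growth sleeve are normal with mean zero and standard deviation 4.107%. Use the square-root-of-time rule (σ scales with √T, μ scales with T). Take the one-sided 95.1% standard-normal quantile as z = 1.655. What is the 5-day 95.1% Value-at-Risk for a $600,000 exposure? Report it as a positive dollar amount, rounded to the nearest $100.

$91,200

σ_{5d} = 4.107% × √5 = 9.184%.
VaR = 1.655 × 9.184% = 15.200%.
On $600,000: 0.15200 × $600,000 = $91,200.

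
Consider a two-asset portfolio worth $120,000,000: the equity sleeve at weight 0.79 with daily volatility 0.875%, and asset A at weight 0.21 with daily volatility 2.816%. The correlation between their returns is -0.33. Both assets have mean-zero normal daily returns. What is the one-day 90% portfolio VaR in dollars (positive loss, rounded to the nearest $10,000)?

σ_p² = 0.79²·0.875² + 0.21²·2.816² + 2·-0.33·0.79·0.21·0.875·2.816 = 0.5577 (%²).
σ_p = √0.5577 = 0.747%.
At 90%, z = 1.282.
VaR = 1.282 × 0.747% = 0.958%; on $120,000,000 that is $1,149,600.

$1,150,000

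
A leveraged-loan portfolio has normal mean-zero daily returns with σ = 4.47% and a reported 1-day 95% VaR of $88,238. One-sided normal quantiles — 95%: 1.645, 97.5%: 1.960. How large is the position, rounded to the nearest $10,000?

VaR as a fraction of value: z·σ = 1.645 × 4.47% = 7.35315%.
Position = $88,238 / 0.0735315 = $1,200,003.

$1,200,000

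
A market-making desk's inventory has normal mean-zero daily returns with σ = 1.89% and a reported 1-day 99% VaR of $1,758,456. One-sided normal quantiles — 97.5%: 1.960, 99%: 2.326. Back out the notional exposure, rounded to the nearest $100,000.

$40,000,000

VaR as a fraction of value: z·σ = 2.326 × 1.89% = 4.39614%.
Position = $1,758,456 / 0.0439614 = $40,000,000.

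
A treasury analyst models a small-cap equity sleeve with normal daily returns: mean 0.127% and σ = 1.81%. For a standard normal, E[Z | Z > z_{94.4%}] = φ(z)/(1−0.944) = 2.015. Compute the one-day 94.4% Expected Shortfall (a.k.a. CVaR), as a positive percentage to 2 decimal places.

ES = −(0.127%) + 1.81% × 2.015 = 3.520%.

3.52%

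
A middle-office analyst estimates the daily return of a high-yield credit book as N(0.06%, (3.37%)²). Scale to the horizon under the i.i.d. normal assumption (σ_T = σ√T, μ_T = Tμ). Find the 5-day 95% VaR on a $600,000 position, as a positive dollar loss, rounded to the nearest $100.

$72,600

At 95%, z = 1.645.
σ_{5d} = 3.37% × √5 = 7.536%; μ_{5d} = 5 × 0.06% = 0.300%.
VaR = −(0.300%) + 1.645 × 7.536% = 12.097%.
On $600,000: 0.12097 × $600,000 = $72,582.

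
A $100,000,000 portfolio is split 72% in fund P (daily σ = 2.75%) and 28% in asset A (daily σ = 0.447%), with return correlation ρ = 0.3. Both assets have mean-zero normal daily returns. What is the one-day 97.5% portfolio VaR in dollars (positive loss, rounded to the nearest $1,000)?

σ_p² = 0.72²·2.75² + 0.28²·0.447² + 2·0.3·0.72·0.28·2.75·0.447 = 4.0848 (%²).
σ_p = √4.0848 = 2.021%.
At 97.5%, z = 1.960.
VaR = 1.960 × 2.021% = 3.961%; on $100,000,000 that is $3,961,000.

$3,961,000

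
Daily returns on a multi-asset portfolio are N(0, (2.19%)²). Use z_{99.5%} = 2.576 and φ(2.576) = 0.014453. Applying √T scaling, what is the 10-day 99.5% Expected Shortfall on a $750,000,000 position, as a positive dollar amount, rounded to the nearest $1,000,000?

$150,000,000

σ_{10d} = 2.19% × √10 = 6.925%.
ES multiplier = φ(z)/(1−α) = 0.014453/0.005 = 2.891.
ES = 6.925% × 2.891 = 20.020%; on $750,000,000: $150,150,000.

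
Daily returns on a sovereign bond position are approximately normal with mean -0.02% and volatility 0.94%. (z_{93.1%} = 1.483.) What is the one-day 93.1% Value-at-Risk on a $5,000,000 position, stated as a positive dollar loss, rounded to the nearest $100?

VaR = −μ + z·σ = −(-0.02%) + 1.483 × 0.94% = 1.414%.
On $5,000,000: 0.01414 × $5,000,000 = $70,700.

$70,700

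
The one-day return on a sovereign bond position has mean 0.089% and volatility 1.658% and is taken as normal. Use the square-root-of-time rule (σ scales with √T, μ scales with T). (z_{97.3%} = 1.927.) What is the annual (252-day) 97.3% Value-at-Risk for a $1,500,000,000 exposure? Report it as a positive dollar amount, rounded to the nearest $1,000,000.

σ_{252d} = 1.658% × √252 = 26.320%; μ_{252d} = 252 × 0.089% = 22.428%.
VaR = −(22.428%) + 1.927 × 26.320% = 28.291%.
On $1,500,000,000: 0.28291 × $1,500,000,000 = $424,365,000.

$424,000,000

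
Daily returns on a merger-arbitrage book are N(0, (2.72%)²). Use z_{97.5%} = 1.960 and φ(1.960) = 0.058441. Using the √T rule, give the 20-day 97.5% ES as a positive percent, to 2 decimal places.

σ_{20d} = 2.72% × √20 = 12.164%.
ES multiplier = φ(z)/(1−α) = 0.058441/0.025 = 2.338.
ES = 12.164% × 2.338 = 28.439%.

28.44%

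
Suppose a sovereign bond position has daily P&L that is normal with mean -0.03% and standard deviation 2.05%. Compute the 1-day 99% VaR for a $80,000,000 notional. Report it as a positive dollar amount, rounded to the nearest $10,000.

At 99% one-sided, z = 2.326.
VaR = −μ + z·σ = −(-0.03%) + 2.326 × 2.05% = 4.798%.
On $80,000,000: 0.04798 × $80,000,000 = $3,838,400.

$3,840,000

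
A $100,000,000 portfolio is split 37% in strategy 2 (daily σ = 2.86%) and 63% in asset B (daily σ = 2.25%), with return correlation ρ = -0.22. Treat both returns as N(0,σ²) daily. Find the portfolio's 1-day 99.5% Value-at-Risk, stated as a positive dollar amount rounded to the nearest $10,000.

$4,050,000

σ_p² = 0.37²·2.86² + 0.63²·2.25² + 2·-0.22·0.37·0.63·2.86·2.25 = 2.4691 (%²).
σ_p = √2.4691 = 1.571%.
At 99.5%, z = 2.576.
VaR = 2.576 × 1.571% = 4.047%; on $100,000,000 that is $4,047,000.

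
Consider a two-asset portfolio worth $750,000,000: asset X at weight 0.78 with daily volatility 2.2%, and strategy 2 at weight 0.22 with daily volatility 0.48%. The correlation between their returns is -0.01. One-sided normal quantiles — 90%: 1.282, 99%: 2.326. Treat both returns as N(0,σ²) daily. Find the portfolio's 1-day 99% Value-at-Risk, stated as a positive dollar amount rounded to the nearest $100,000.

σ_p² = 0.78²·2.2² + 0.22²·0.48² + 2·-0.01·0.78·0.22·2.2·0.48 = 2.9522 (%²).
σ_p = √2.9522 = 1.718%.
VaR = 2.326 × 1.718% = 3.996%; on $750,000,000 that is $29,970,000.

$30,000,000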